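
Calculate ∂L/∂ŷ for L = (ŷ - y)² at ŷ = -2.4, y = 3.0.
∂L/∂ŷ = -10.8

∂L/∂ŷ = 2(ŷ - y) = 2(-2.4 - 3.0) = 2(-5.4) = -10.8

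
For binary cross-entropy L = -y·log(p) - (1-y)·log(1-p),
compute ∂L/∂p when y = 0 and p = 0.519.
∂L/∂p = 2.079

∂L/∂p = -y/p + (1-y)/(1-p) = 0 + 1/0.481 = 2.079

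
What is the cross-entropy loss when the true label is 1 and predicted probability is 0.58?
L = 0.5447

L = -1·log(0.58) - 0·log(0.42) = -log(0.58) = 0.5447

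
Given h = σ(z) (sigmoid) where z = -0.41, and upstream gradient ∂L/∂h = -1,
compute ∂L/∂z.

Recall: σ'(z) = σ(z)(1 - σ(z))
∂L/∂z = -0.2398

σ(-0.41) = 0.3989
σ'(-0.41) = σ(-0.41)(1 - σ(-0.41)) = 0.3989 × 0.6011 = 0.2398
∂L/∂z = ∂L/∂h · σ'(z) = -1 × 0.2398 = -0.2398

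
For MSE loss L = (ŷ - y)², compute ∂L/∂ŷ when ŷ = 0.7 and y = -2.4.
∂L/∂ŷ = 6.2

∂L/∂ŷ = 2(ŷ - y) = 2(0.7 - -2.4) = 2(3.1) = 6.2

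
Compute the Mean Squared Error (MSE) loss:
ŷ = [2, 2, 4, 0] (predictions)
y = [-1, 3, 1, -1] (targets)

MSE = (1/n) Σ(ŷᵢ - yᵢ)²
MSE = 5

MSE = (1/4)((2--1)² + (2-3)² + (4-1)² + (0--1)²) = (1/4)(9 + 1 + 9 + 1) = 5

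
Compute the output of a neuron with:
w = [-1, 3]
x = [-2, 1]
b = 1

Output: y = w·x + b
y = 6

y = (-1)(-2) + (3)(1) + 1 = 6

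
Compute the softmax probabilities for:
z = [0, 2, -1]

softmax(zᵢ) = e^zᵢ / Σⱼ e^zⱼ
p = [0.1142, 0.8438, 0.042]

exp(z) = [1, 7.389, 0.3679]
Sum = 8.757
p = [0.1142, 0.8438, 0.042]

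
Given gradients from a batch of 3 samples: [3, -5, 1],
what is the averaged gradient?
Average gradient = -0.3333

Average = (1/3)(3 + -5 + 1) = -1/3 = -0.3333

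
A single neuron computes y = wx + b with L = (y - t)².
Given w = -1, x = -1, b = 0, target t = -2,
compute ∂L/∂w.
∂L/∂w = -6

y = wx + b = (-1)(-1) + 0 = 1
∂L/∂y = 2(y - t) = 2(1 - -2) = 6
∂y/∂w = x = -1
∂L/∂w = ∂L/∂y · ∂y/∂w = 6 × -1 = -6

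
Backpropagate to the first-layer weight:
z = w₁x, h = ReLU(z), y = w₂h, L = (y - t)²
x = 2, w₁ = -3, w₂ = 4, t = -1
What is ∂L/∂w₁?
∂L/∂w₁ = 0

Forward pass:
z = w₁x = -3×2 = -6
h = ReLU(-6) = 0
y = w₂h = 4×0 = 0

Backward pass:
∂L/∂y = 2(y - t) = 2(0 - -1) = 2
∂y/∂h = w₂ = 4
∂h/∂z = 0 (ReLU derivative)
∂z/∂w₁ = x = 2

∂L/∂w₁ = 2 × 4 × 0 × 2 = 0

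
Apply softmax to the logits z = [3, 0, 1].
p = [0.8438, 0.042, 0.1142]

exp(z) = [20.09, 1, 2.718]
Sum = 23.8
p = [0.8438, 0.042, 0.1142]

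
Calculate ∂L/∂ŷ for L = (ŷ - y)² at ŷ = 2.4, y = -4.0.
∂L/∂ŷ = 12.8

∂L/∂ŷ = 2(ŷ - y) = 2(2.4 - -4.0) = 2(6.4) = 12.8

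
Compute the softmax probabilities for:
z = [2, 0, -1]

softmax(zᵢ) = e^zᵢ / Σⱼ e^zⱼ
p = [0.8438, 0.1142, 0.042]

exp(z) = [7.389, 1, 0.3679]
Sum = 8.757
p = [0.8438, 0.1142, 0.042]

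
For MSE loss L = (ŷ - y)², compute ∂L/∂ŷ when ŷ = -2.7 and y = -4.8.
∂L/∂ŷ = 4.2

∂L/∂ŷ = 2(ŷ - y) = 2(-2.7 - -4.8) = 2(2.1) = 4.2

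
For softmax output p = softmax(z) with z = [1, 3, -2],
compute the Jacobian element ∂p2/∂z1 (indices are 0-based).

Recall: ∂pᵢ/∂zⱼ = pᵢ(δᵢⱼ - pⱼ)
∂p2/∂z1 = -0.005166

p = softmax(z) = [0.1185, 0.8756, 0.0059]
p2 = 0.0059, p1 = 0.8756

∂p2/∂z1 = -p2 × p1 = -0.0059 × 0.8756 = -0.005166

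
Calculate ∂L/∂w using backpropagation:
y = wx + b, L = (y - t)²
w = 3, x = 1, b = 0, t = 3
∂L/∂w = 0

y = wx + b = (3)(1) + 0 = 3
∂L/∂y = 2(y - t) = 2(3 - 3) = 0
∂y/∂w = x = 1
∂L/∂w = ∂L/∂y · ∂y/∂w = 0 × 1 = 0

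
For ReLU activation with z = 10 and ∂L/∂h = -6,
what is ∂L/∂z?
∂L/∂z = -6

h = ReLU(10) = 10
Since z > 0: ∂h/∂z = 1
∂L/∂z = ∂L/∂h · ∂h/∂z = -6 × 1 = -6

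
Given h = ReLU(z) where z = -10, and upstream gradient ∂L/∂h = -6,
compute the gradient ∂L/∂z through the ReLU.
∂L/∂z = 0

h = ReLU(-10) = 0
Since z < 0: ∂h/∂z = 0
∂L/∂z = ∂L/∂h · ∂h/∂z = -6 × 0 = 0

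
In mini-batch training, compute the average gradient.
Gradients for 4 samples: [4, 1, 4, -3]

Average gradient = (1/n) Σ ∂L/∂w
Average gradient = 1.5

Average = (1/4)(4 + 1 + 4 + -3) = 6/4 = 1.5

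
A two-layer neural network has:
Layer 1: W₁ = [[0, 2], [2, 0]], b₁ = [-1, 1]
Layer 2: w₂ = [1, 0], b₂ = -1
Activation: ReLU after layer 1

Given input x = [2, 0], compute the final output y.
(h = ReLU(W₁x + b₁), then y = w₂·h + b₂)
y = -1

Layer 1 pre-activation: z₁ = [-1, 5]
After ReLU: h = [0, 5]
Layer 2 output: y = 1×0 + 0×5 + -1 = -1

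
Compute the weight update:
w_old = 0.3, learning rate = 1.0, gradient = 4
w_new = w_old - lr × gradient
w_new = -3.7

w_new = w - η·∂L/∂w = 0.3 - 1.0×(4) = 0.3 - (4) = -3.7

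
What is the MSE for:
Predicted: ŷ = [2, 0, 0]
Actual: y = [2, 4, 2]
MSE = 6.667

MSE = (1/3)((2-2)² + (0-4)² + (0-2)²) = (1/3)(0 + 16 + 4) = 6.667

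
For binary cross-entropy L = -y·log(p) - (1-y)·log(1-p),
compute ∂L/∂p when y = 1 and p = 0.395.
∂L/∂p = -2.532

∂L/∂p = -y/p + (1-y)/(1-p) = -1/0.395 + 0 = -2.532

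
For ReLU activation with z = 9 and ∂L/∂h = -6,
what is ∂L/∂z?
∂L/∂z = -6

h = ReLU(9) = 9
Since z > 0: ∂h/∂z = 1
∂L/∂z = ∂L/∂h · ∂h/∂z = -6 × 1 = -6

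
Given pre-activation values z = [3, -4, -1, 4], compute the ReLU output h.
h = [3, 0, 0, 4]

ReLU applied element-wise: max(0,3)=3, max(0,-4)=0, max(0,-1)=0, max(0,4)=4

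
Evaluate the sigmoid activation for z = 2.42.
0.9183

sigmoid(2.42) = 1/(1 + e^(-2.42)) = 1/(1 + 0.08892) = 0.9183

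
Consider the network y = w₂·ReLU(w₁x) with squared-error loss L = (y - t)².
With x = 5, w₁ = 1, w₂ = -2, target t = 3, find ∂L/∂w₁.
∂L/∂w₁ = 260

Forward pass:
z = w₁x = 1×5 = 5
h = ReLU(5) = 5
y = w₂h = -2×5 = -10

Backward pass:
∂L/∂y = 2(y - t) = 2(-10 - 3) = -26
∂y/∂h = w₂ = -2
∂h/∂z = 1 (ReLU derivative)
∂z/∂w₁ = x = 5

∂L/∂w₁ = -26 × -2 × 1 × 5 = 260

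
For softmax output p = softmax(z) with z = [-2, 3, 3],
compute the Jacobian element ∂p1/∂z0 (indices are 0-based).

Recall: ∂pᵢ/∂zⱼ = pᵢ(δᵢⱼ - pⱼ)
∂p1/∂z0 = -0.001673

p = softmax(z) = [0.003358, 0.4983, 0.4983]
p1 = 0.4983, p0 = 0.003358

∂p1/∂z0 = -p1 × p0 = -0.4983 × 0.003358 = -0.001673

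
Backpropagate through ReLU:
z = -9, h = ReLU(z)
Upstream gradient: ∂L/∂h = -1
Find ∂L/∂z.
∂L/∂z = 0

h = ReLU(-9) = 0
Since z < 0: ∂h/∂z = 0
∂L/∂z = ∂L/∂h · ∂h/∂z = -1 × 0 = 0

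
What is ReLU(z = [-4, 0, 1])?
h = [0, 0, 1]

ReLU applied element-wise: max(0,-4)=0, max(0,0)=0, max(0,1)=1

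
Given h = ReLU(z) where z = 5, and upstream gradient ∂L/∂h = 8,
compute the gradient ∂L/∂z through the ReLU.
∂L/∂z = 8

h = ReLU(5) = 5
Since z > 0: ∂h/∂z = 1
∂L/∂z = ∂L/∂h · ∂h/∂z = 8 × 1 = 8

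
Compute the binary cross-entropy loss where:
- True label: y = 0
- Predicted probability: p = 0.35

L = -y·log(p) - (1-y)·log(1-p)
L = 0.4308

L = -0·log(0.35) - 1·log(0.65) = -log(0.65) = 0.4308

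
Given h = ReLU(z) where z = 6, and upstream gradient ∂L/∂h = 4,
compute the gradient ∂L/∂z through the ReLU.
∂L/∂z = 4

h = ReLU(6) = 6
Since z > 0: ∂h/∂z = 1
∂L/∂z = ∂L/∂h · ∂h/∂z = 4 × 1 = 4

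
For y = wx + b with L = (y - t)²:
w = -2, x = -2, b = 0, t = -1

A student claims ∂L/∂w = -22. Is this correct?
Incorrect

y = (-2)(-2) + 0 = 4
∂L/∂y = 2(y - t) = 2(4 - -1) = 10
∂y/∂w = x = -2
∂L/∂w = 10 × -2 = -20

Claimed value: -22
Incorrect: The correct gradient is -20.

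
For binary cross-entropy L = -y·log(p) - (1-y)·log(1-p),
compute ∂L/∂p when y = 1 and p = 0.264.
∂L/∂p = -3.788

∂L/∂p = -y/p + (1-y)/(1-p) = -1/0.264 + 0 = -3.788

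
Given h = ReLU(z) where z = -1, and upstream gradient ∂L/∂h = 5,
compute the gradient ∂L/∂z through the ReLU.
∂L/∂z = 0

h = ReLU(-1) = 0
Since z < 0: ∂h/∂z = 0
∂L/∂z = ∂L/∂h · ∂h/∂z = 5 × 0 = 0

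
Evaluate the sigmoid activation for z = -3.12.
0.04229

sigmoid(-3.12) = 1/(1 + e^(3.12)) = 1/(1 + 22.65) = 0.04229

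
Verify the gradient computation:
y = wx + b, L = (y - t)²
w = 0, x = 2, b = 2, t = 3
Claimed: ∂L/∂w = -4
Correct

y = (0)(2) + 2 = 2
∂L/∂y = 2(y - t) = 2(2 - 3) = -2
∂y/∂w = x = 2
∂L/∂w = -2 × 2 = -4

Claimed value: -4
Correct: The correct gradient is -4.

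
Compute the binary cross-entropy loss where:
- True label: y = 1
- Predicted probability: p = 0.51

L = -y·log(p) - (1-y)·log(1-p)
L = 0.6733

L = -1·log(0.51) - 0·log(0.49) = -log(0.51) = 0.6733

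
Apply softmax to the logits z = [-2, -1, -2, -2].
p = [0.1749, 0.4754, 0.1749, 0.1749]

exp(z) = [0.1353, 0.3679, 0.1353, 0.1353]
Sum = 0.7739
p = [0.1749, 0.4754, 0.1749, 0.1749]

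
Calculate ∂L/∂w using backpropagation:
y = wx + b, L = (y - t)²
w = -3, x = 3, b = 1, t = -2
∂L/∂w = -36

y = wx + b = (-3)(3) + 1 = -8
∂L/∂y = 2(y - t) = 2(-8 - -2) = -12
∂y/∂w = x = 3
∂L/∂w = ∂L/∂y · ∂y/∂w = -12 × 3 = -36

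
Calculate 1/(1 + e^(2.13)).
0.1062

sigmoid(-2.13) = 1/(1 + e^(2.13)) = 1/(1 + 8.415) = 0.1062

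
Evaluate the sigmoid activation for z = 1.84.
0.8629

sigmoid(1.84) = 1/(1 + e^(-1.84)) = 1/(1 + 0.1588) = 0.8629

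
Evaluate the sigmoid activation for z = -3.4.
0.0323

sigmoid(-3.4) = 1/(1 + e^(3.4)) = 1/(1 + 29.96) = 0.0323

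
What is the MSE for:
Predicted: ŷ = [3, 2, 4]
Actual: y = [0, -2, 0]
MSE = 13.67

MSE = (1/3)((3-0)² + (2--2)² + (4-0)²) = (1/3)(9 + 16 + 16) = 13.67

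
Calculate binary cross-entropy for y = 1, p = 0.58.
L = 0.5447

L = -1·log(0.58) - 0·log(0.42) = -log(0.58) = 0.5447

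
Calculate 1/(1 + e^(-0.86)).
0.7027

sigmoid(0.86) = 1/(1 + e^(-0.86)) = 1/(1 + 0.4232) = 0.7027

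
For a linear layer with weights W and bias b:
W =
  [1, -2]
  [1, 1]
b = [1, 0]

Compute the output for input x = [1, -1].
y = [4, 0]

Wx = [1×1 + -2×-1, 1×1 + 1×-1]
   = [3, 0]
y = Wx + b = [3 + 1, 0 + 0] = [4, 0]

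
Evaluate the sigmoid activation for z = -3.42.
0.03168

sigmoid(-3.42) = 1/(1 + e^(3.42)) = 1/(1 + 30.57) = 0.03168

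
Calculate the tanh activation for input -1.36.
-0.8764

tanh(-1.36) = (e^(-1.36) - e^(1.36))/(e^(-1.36) + e^(1.36)) = -0.8764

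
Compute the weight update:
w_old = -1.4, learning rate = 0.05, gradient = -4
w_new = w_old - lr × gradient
w_new = -1.2

w_new = w - η·∂L/∂w = -1.4 - 0.05×(-4) = -1.4 - (-0.2) = -1.2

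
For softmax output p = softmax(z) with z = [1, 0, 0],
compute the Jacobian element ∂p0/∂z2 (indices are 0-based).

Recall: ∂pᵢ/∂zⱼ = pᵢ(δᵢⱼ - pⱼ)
∂p0/∂z2 = -0.1221

p = softmax(z) = [0.5761, 0.2119, 0.2119]
p0 = 0.5761, p2 = 0.2119

∂p0/∂z2 = -p0 × p2 = -0.5761 × 0.2119 = -0.1221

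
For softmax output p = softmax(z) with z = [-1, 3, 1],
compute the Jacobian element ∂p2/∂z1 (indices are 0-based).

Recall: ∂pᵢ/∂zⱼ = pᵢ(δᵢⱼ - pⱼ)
∂p2/∂z1 = -0.1017

p = softmax(z) = [0.01588, 0.8668, 0.1173]
p2 = 0.1173, p1 = 0.8668

∂p2/∂z1 = -p2 × p1 = -0.1173 × 0.8668 = -0.1017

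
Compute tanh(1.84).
0.9508

tanh(1.84) = (e^(1.84) - e^(-1.84))/(e^(1.84) + e^(-1.84)) = 0.9508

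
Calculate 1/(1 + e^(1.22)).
0.2279

sigmoid(-1.22) = 1/(1 + e^(1.22)) = 1/(1 + 3.387) = 0.2279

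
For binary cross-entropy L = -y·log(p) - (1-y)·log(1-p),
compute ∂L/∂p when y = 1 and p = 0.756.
∂L/∂p = -1.323

∂L/∂p = -y/p + (1-y)/(1-p) = -1/0.756 + 0 = -1.323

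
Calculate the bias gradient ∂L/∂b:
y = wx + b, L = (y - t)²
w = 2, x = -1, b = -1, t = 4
∂L/∂b = -14

y = wx + b = (2)(-1) + -1 = -3
∂L/∂y = 2(y - t) = 2(-3 - 4) = -14
∂y/∂b = 1
∂L/∂b = ∂L/∂y · ∂y/∂b = -14 × 1 = -14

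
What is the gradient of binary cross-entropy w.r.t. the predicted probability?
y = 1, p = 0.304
∂L/∂p = -3.289

∂L/∂p = -y/p + (1-y)/(1-p) = -1/0.304 + 0 = -3.289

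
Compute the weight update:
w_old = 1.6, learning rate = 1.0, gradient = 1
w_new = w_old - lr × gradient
w_new = 0.6

w_new = w - η·∂L/∂w = 1.6 - 1.0×(1) = 1.6 - (1) = 0.6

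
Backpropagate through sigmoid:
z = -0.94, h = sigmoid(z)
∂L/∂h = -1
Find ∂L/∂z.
∂L/∂z = -0.202

σ(-0.94) = 0.2809
σ'(-0.94) = σ(-0.94)(1 - σ(-0.94)) = 0.2809 × 0.7191 = 0.202
∂L/∂z = ∂L/∂h · σ'(z) = -1 × 0.202 = -0.202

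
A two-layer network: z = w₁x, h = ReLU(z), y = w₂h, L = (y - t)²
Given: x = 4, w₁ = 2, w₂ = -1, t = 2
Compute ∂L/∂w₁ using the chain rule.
∂L/∂w₁ = 80

Forward pass:
z = w₁x = 2×4 = 8
h = ReLU(8) = 8
y = w₂h = -1×8 = -8

Backward pass:
∂L/∂y = 2(y - t) = 2(-8 - 2) = -20
∂y/∂h = w₂ = -1
∂h/∂z = 1 (ReLU derivative)
∂z/∂w₁ = x = 4

∂L/∂w₁ = -20 × -1 × 1 × 4 = 80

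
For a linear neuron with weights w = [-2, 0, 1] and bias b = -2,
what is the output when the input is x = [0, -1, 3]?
y = 1

y = (-2)(0) + (0)(-1) + (1)(3) + -2 = 1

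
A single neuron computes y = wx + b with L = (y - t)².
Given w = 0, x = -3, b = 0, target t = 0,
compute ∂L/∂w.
∂L/∂w = 0

y = wx + b = (0)(-3) + 0 = 0
∂L/∂y = 2(y - t) = 2(0 - 0) = 0
∂y/∂w = x = -3
∂L/∂w = ∂L/∂y · ∂y/∂w = 0 × -3 = 0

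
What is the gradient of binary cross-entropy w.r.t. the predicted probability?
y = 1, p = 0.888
∂L/∂p = -1.126

∂L/∂p = -y/p + (1-y)/(1-p) = -1/0.888 + 0 = -1.126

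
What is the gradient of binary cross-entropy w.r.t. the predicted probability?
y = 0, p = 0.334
∂L/∂p = 1.502

∂L/∂p = -y/p + (1-y)/(1-p) = 0 + 1/0.666 = 1.502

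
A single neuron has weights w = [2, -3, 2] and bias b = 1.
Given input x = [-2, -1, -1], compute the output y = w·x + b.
y = -2

y = (2)(-2) + (-3)(-1) + (2)(-1) + 1 = -2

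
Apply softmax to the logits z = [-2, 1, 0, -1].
p = [0.0321, 0.6439, 0.2369, 0.0871]

exp(z) = [0.1353, 2.718, 1, 0.3679]
Sum = 4.221
p = [0.0321, 0.6439, 0.2369, 0.0871]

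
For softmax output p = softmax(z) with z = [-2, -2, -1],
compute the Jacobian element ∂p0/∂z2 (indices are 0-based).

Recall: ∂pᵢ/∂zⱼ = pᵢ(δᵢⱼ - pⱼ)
∂p0/∂z2 = -0.1221

p = softmax(z) = [0.2119, 0.2119, 0.5761]
p0 = 0.2119, p2 = 0.5761

∂p0/∂z2 = -p0 × p2 = -0.2119 × 0.5761 = -0.1221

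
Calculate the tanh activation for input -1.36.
-0.8764

tanh(-1.36) = (e^(-1.36) - e^(1.36))/(e^(-1.36) + e^(1.36)) = -0.8764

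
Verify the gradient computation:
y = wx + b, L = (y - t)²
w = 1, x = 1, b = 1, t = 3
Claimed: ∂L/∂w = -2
Correct

y = (1)(1) + 1 = 2
∂L/∂y = 2(y - t) = 2(2 - 3) = -2
∂y/∂w = x = 1
∂L/∂w = -2 × 1 = -2

Claimed value: -2
Correct: The correct gradient is -2.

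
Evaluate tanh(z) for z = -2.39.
-0.9833

tanh(-2.39) = (e^(-2.39) - e^(2.39))/(e^(-2.39) + e^(2.39)) = -0.9833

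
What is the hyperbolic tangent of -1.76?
-0.9425

tanh(-1.76) = (e^(-1.76) - e^(1.76))/(e^(-1.76) + e^(1.76)) = -0.9425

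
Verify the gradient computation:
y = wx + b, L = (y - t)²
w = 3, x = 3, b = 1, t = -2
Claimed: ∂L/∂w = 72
Correct

y = (3)(3) + 1 = 10
∂L/∂y = 2(y - t) = 2(10 - -2) = 24
∂y/∂w = x = 3
∂L/∂w = 24 × 3 = 72

Claimed value: 72
Correct: The correct gradient is 72.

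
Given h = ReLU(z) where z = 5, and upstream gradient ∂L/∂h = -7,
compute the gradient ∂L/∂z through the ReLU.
∂L/∂z = -7

h = ReLU(5) = 5
Since z > 0: ∂h/∂z = 1
∂L/∂z = ∂L/∂h · ∂h/∂z = -7 × 1 = -7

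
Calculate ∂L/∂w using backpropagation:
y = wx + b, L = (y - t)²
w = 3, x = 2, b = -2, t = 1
∂L/∂w = 12

y = wx + b = (3)(2) + -2 = 4
∂L/∂y = 2(y - t) = 2(4 - 1) = 6
∂y/∂w = x = 2
∂L/∂w = ∂L/∂y · ∂y/∂w = 6 × 2 = 12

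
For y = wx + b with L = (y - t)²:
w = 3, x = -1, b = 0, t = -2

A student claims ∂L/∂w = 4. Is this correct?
Incorrect

y = (3)(-1) + 0 = -3
∂L/∂y = 2(y - t) = 2(-3 - -2) = -2
∂y/∂w = x = -1
∂L/∂w = -2 × -1 = 2

Claimed value: 4
Incorrect: The correct gradient is 2.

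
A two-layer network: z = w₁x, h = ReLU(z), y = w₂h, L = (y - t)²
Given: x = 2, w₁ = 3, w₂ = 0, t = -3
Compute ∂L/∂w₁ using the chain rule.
∂L/∂w₁ = 0

Forward pass:
z = w₁x = 3×2 = 6
h = ReLU(6) = 6
y = w₂h = 0×6 = 0

Backward pass:
∂L/∂y = 2(y - t) = 2(0 - -3) = 6
∂y/∂h = w₂ = 0
∂h/∂z = 1 (ReLU derivative)
∂z/∂w₁ = x = 2

∂L/∂w₁ = 6 × 0 × 1 × 2 = 0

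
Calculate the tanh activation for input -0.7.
-0.6044

tanh(-0.7) = (e^(-0.7) - e^(0.7))/(e^(-0.7) + e^(0.7)) = -0.6044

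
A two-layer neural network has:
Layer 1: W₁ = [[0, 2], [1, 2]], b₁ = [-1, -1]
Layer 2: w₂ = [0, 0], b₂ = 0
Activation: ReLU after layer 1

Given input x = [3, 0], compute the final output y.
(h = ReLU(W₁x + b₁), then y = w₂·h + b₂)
y = 0

Layer 1 pre-activation: z₁ = [-1, 2]
After ReLU: h = [0, 2]
Layer 2 output: y = 0×0 + 0×2 + 0 = 0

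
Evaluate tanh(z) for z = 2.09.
0.9699

tanh(2.09) = (e^(2.09) - e^(-2.09))/(e^(2.09) + e^(-2.09)) = 0.9699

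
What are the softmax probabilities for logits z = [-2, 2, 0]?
p = [0.0159, 0.8668, 0.1173]

exp(z) = [0.1353, 7.389, 1]
Sum = 8.524
p = [0.0159, 0.8668, 0.1173]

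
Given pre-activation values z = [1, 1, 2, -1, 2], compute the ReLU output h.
h = [1, 1, 2, 0, 2]

ReLU applied element-wise: max(0,1)=1, max(0,1)=1, max(0,2)=2, max(0,-1)=0, max(0,2)=2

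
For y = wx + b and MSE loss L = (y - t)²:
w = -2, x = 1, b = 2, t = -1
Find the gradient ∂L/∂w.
∂L/∂w = 2

y = wx + b = (-2)(1) + 2 = 0
∂L/∂y = 2(y - t) = 2(0 - -1) = 2
∂y/∂w = x = 1
∂L/∂w = ∂L/∂y · ∂y/∂w = 2 × 1 = 2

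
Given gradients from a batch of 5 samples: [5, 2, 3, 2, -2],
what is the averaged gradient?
Average gradient = 2

Average = (1/5)(5 + 2 + 3 + 2 + -2) = 10/5 = 2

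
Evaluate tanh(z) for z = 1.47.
0.8996

tanh(1.47) = (e^(1.47) - e^(-1.47))/(e^(1.47) + e^(-1.47)) = 0.8996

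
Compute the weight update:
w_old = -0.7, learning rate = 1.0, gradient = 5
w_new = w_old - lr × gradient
w_new = -5.7

w_new = w - η·∂L/∂w = -0.7 - 1.0×(5) = -0.7 - (5) = -5.7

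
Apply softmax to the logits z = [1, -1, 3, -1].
p = [0.1155, 0.0156, 0.8533, 0.0156]

exp(z) = [2.718, 0.3679, 20.09, 0.3679]
Sum = 23.54
p = [0.1155, 0.0156, 0.8533, 0.0156]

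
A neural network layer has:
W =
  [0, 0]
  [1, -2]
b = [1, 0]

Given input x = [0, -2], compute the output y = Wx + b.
y = [1, 4]

Wx = [0×0 + 0×-2, 1×0 + -2×-2]
   = [0, 4]
y = Wx + b = [0 + 1, 4 + 0] = [1, 4]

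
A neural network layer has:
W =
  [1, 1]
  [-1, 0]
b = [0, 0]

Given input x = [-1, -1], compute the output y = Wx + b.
y = [-2, 1]

Wx = [1×-1 + 1×-1, -1×-1 + 0×-1]
   = [-2, 1]
y = Wx + b = [-2 + 0, 1 + 0] = [-2, 1]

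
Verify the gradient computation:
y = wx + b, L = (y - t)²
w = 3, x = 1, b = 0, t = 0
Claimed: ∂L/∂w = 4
Incorrect

y = (3)(1) + 0 = 3
∂L/∂y = 2(y - t) = 2(3 - 0) = 6
∂y/∂w = x = 1
∂L/∂w = 6 × 1 = 6

Claimed value: 4
Incorrect: The correct gradient is 6.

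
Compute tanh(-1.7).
-0.9354

tanh(-1.7) = (e^(-1.7) - e^(1.7))/(e^(-1.7) + e^(1.7)) = -0.9354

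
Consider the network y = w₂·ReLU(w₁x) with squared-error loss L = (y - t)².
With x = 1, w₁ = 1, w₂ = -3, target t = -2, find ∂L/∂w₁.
∂L/∂w₁ = 6

Forward pass:
z = w₁x = 1×1 = 1
h = ReLU(1) = 1
y = w₂h = -3×1 = -3

Backward pass:
∂L/∂y = 2(y - t) = 2(-3 - -2) = -2
∂y/∂h = w₂ = -3
∂h/∂z = 1 (ReLU derivative)
∂z/∂w₁ = x = 1

∂L/∂w₁ = -2 × -3 × 1 × 1 = 6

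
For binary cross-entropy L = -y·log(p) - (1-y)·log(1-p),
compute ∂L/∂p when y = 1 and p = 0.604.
∂L/∂p = -1.656

∂L/∂p = -y/p + (1-y)/(1-p) = -1/0.604 + 0 = -1.656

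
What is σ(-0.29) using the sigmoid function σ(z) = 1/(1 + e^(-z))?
0.428

sigmoid(-0.29) = 1/(1 + e^(0.29)) = 1/(1 + 1.336) = 0.428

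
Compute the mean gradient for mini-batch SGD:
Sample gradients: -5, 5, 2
Average gradient = 0.6667

Average = (1/3)(-5 + 5 + 2) = 2/3 = 0.6667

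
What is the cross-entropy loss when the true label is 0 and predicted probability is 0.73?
L = 1.309

L = -0·log(0.73) - 1·log(0.27) = -log(0.27) = 1.309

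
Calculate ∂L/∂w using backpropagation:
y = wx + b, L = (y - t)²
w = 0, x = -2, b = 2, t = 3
∂L/∂w = 4

y = wx + b = (0)(-2) + 2 = 2
∂L/∂y = 2(y - t) = 2(2 - 3) = -2
∂y/∂w = x = -2
∂L/∂w = ∂L/∂y · ∂y/∂w = -2 × -2 = 4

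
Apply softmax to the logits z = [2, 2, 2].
p = [0.3333, 0.3333, 0.3333]

exp(z) = [7.389, 7.389, 7.389]
Sum = 22.17
p = [0.3333, 0.3333, 0.3333]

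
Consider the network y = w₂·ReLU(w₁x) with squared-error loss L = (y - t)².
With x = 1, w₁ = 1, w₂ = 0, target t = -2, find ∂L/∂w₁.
∂L/∂w₁ = 0

Forward pass:
z = w₁x = 1×1 = 1
h = ReLU(1) = 1
y = w₂h = 0×1 = 0

Backward pass:
∂L/∂y = 2(y - t) = 2(0 - -2) = 4
∂y/∂h = w₂ = 0
∂h/∂z = 1 (ReLU derivative)
∂z/∂w₁ = x = 1

∂L/∂w₁ = 4 × 0 × 1 × 1 = 0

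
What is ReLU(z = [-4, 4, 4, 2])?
h = [0, 4, 4, 2]

ReLU applied element-wise: max(0,-4)=0, max(0,4)=4, max(0,4)=4, max(0,2)=2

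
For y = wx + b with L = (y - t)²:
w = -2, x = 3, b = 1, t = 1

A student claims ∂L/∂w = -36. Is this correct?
Correct

y = (-2)(3) + 1 = -5
∂L/∂y = 2(y - t) = 2(-5 - 1) = -12
∂y/∂w = x = 3
∂L/∂w = -12 × 3 = -36

Claimed value: -36
Correct: The correct gradient is -36.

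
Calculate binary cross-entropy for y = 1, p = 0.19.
L = 1.661

L = -1·log(0.19) - 0·log(0.81) = -log(0.19) = 1.661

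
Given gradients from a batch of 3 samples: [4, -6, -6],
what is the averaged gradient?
Average gradient = -2.667

Average = (1/3)(4 + -6 + -6) = -8/3 = -2.667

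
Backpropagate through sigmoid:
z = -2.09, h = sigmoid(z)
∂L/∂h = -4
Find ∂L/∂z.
∂L/∂z = -0.3918

σ(-2.09) = 0.1101
σ'(-2.09) = σ(-2.09)(1 - σ(-2.09)) = 0.1101 × 0.8899 = 0.09796
∂L/∂z = ∂L/∂h · σ'(z) = -4 × 0.09796 = -0.3918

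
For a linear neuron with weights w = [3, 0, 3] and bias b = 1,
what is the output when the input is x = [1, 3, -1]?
y = 1

y = (3)(1) + (0)(3) + (3)(-1) + 1 = 1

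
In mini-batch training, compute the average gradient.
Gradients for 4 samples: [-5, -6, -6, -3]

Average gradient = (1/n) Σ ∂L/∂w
Average gradient = -5

Average = (1/4)(-5 + -6 + -6 + -3) = -20/4 = -5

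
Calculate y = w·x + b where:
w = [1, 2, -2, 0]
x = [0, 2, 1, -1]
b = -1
y = 1

y = (1)(0) + (2)(2) + (-2)(1) + (0)(-1) + -1 = 1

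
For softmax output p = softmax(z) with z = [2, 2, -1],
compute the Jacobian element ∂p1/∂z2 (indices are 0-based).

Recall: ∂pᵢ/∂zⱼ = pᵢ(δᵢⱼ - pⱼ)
∂p1/∂z2 = -0.01185

p = softmax(z) = [0.4879, 0.4879, 0.02429]
p1 = 0.4879, p2 = 0.02429

∂p1/∂z2 = -p1 × p2 = -0.4879 × 0.02429 = -0.01185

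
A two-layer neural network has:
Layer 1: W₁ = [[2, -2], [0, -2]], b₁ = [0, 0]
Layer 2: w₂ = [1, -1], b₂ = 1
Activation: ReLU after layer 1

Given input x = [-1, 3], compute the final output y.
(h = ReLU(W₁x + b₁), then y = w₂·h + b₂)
y = 1

Layer 1 pre-activation: z₁ = [-8, -6]
After ReLU: h = [0, 0]
Layer 2 output: y = 1×0 + -1×0 + 1 = 1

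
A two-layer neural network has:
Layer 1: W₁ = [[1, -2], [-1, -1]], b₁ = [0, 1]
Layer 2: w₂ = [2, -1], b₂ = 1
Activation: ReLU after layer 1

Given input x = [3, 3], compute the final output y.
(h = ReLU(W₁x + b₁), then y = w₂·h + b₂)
y = 1

Layer 1 pre-activation: z₁ = [-3, -5]
After ReLU: h = [0, 0]
Layer 2 output: y = 2×0 + -1×0 + 1 = 1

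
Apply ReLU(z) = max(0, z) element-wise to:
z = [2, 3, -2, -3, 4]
h = [2, 3, 0, 0, 4]

ReLU applied element-wise: max(0,2)=2, max(0,3)=3, max(0,-2)=0, max(0,-3)=0, max(0,4)=4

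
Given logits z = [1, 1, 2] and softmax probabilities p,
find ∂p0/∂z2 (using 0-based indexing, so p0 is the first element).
∂p0/∂z2 = -0.1221

p = softmax(z) = [0.2119, 0.2119, 0.5761]
p0 = 0.2119, p2 = 0.5761

∂p0/∂z2 = -p0 × p2 = -0.2119 × 0.5761 = -0.1221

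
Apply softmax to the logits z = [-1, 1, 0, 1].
p = [0.0541, 0.3995, 0.147, 0.3995]

exp(z) = [0.3679, 2.718, 1, 2.718]
Sum = 6.804
p = [0.0541, 0.3995, 0.147, 0.3995]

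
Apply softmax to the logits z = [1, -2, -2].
p = [0.9094, 0.0453, 0.0453]

exp(z) = [2.718, 0.1353, 0.1353]
Sum = 2.989
p = [0.9094, 0.0453, 0.0453]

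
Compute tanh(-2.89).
-0.9938

tanh(-2.89) = (e^(-2.89) - e^(2.89))/(e^(-2.89) + e^(2.89)) = -0.9938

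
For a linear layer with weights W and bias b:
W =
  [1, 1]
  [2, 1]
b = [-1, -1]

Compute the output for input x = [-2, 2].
y = [-1, -3]

Wx = [1×-2 + 1×2, 2×-2 + 1×2]
   = [0, -2]
y = Wx + b = [0 + -1, -2 + -1] = [-1, -3]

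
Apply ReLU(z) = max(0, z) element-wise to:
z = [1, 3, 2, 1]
h = [1, 3, 2, 1]

ReLU applied element-wise: max(0,1)=1, max(0,3)=3, max(0,2)=2, max(0,1)=1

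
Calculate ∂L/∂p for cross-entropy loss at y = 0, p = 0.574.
∂L/∂p = 2.347

∂L/∂p = -y/p + (1-y)/(1-p) = 0 + 1/0.426 = 2.347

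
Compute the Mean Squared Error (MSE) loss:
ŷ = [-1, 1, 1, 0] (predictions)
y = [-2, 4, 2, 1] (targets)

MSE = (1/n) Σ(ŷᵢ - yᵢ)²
MSE = 3

MSE = (1/4)((-1--2)² + (1-4)² + (1-2)² + (0-1)²) = (1/4)(1 + 9 + 1 + 1) = 3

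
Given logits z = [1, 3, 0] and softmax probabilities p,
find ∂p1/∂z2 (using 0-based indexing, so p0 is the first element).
∂p1/∂z2 = -0.03545

p = softmax(z) = [0.1142, 0.8438, 0.04201]
p1 = 0.8438, p2 = 0.04201

∂p1/∂z2 = -p1 × p2 = -0.8438 × 0.04201 = -0.03545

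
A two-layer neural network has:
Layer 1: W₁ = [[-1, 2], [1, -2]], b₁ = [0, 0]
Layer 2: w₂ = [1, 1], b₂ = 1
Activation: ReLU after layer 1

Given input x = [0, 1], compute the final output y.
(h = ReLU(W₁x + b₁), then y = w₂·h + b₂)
y = 3

Layer 1 pre-activation: z₁ = [2, -2]
After ReLU: h = [2, 0]
Layer 2 output: y = 1×2 + 1×0 + 1 = 3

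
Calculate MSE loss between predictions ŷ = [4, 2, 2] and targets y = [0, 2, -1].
MSE = 8.333

MSE = (1/3)((4-0)² + (2-2)² + (2--1)²) = (1/3)(16 + 0 + 9) = 8.333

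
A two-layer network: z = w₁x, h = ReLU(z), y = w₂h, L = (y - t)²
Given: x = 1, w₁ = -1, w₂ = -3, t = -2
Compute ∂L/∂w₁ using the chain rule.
∂L/∂w₁ = 0

Forward pass:
z = w₁x = -1×1 = -1
h = ReLU(-1) = 0
y = w₂h = -3×0 = 0

Backward pass:
∂L/∂y = 2(y - t) = 2(0 - -2) = 4
∂y/∂h = w₂ = -3
∂h/∂z = 0 (ReLU derivative)
∂z/∂w₁ = x = 1

∂L/∂w₁ = 4 × -3 × 0 × 1 = 0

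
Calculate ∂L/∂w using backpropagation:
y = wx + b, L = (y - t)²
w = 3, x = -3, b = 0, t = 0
∂L/∂w = 54

y = wx + b = (3)(-3) + 0 = -9
∂L/∂y = 2(y - t) = 2(-9 - 0) = -18
∂y/∂w = x = -3
∂L/∂w = ∂L/∂y · ∂y/∂w = -18 × -3 = 54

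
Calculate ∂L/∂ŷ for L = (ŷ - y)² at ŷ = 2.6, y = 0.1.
∂L/∂ŷ = 5.0

∂L/∂ŷ = 2(ŷ - y) = 2(2.6 - 0.1) = 2(2.5) = 5.0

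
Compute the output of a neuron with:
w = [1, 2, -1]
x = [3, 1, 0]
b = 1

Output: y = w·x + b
y = 6

y = (1)(3) + (2)(1) + (-1)(0) + 1 = 6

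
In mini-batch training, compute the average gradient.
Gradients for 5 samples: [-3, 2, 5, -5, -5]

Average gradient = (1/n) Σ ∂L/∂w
Average gradient = -1.2

Average = (1/5)(-3 + 2 + 5 + -5 + -5) = -6/5 = -1.2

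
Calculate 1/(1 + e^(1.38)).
0.201

sigmoid(-1.38) = 1/(1 + e^(1.38)) = 1/(1 + 3.975) = 0.201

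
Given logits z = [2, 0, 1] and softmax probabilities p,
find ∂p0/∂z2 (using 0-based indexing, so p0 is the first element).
∂p0/∂z2 = -0.1628

p = softmax(z) = [0.6652, 0.09003, 0.2447]
p0 = 0.6652, p2 = 0.2447

∂p0/∂z2 = -p0 × p2 = -0.6652 × 0.2447 = -0.1628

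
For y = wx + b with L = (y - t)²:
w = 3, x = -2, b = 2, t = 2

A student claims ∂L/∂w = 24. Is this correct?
Correct

y = (3)(-2) + 2 = -4
∂L/∂y = 2(y - t) = 2(-4 - 2) = -12
∂y/∂w = x = -2
∂L/∂w = -12 × -2 = 24

Claimed value: 24
Correct: The correct gradient is 24.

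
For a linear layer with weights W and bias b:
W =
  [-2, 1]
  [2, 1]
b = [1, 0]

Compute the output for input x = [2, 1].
y = [-2, 5]

Wx = [-2×2 + 1×1, 2×2 + 1×1]
   = [-3, 5]
y = Wx + b = [-3 + 1, 5 + 0] = [-2, 5]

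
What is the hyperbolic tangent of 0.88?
0.7064

tanh(0.88) = (e^(0.88) - e^(-0.88))/(e^(0.88) + e^(-0.88)) = 0.7064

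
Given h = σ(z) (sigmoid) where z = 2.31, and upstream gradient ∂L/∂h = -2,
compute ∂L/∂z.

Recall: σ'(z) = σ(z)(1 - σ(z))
∂L/∂z = -0.1643

σ(2.31) = 0.9097
σ'(2.31) = σ(2.31)(1 - σ(2.31)) = 0.9097 × 0.0903 = 0.08214
∂L/∂z = ∂L/∂h · σ'(z) = -2 × 0.08214 = -0.1643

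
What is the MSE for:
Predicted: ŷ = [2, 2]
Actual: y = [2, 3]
MSE = 0.5

MSE = (1/2)((2-2)² + (2-3)²) = (1/2)(0 + 1) = 0.5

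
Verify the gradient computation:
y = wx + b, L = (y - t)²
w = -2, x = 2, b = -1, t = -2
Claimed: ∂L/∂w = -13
Incorrect

y = (-2)(2) + -1 = -5
∂L/∂y = 2(y - t) = 2(-5 - -2) = -6
∂y/∂w = x = 2
∂L/∂w = -6 × 2 = -12

Claimed value: -13
Incorrect: The correct gradient is -12.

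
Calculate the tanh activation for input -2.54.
-0.9876

tanh(-2.54) = (e^(-2.54) - e^(2.54))/(e^(-2.54) + e^(2.54)) = -0.9876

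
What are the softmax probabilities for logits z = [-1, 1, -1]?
p = [0.1065, 0.787, 0.1065]

exp(z) = [0.3679, 2.718, 0.3679]
Sum = 3.454
p = [0.1065, 0.787, 0.1065]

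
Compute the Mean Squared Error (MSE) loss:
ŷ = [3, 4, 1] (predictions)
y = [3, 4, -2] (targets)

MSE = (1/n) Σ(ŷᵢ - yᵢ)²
MSE = 3

MSE = (1/3)((3-3)² + (4-4)² + (1--2)²) = (1/3)(0 + 0 + 9) = 3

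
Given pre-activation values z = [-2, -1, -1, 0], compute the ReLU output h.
h = [0, 0, 0, 0]

ReLU applied element-wise: max(0,-2)=0, max(0,-1)=0, max(0,-1)=0, max(0,0)=0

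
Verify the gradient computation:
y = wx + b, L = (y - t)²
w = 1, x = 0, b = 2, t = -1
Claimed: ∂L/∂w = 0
Correct

y = (1)(0) + 2 = 2
∂L/∂y = 2(y - t) = 2(2 - -1) = 6
∂y/∂w = x = 0
∂L/∂w = 6 × 0 = 0

Claimed value: 0
Correct: The correct gradient is 0.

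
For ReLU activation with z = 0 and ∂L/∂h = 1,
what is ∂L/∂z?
∂L/∂z = 0

h = ReLU(0) = 0
At z = 0: ∂h/∂z = 0 (by convention)
∂L/∂z = ∂L/∂h · ∂h/∂z = 1 × 0 = 0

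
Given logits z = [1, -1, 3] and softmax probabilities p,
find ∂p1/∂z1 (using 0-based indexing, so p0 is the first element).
∂p1/∂z1 = 0.01562

p = softmax(z) = [0.1173, 0.01588, 0.8668]
p1 = 0.01588

∂p1/∂z1 = p1(1 - p1) = 0.01588 × (1 - 0.01588) = 0.01562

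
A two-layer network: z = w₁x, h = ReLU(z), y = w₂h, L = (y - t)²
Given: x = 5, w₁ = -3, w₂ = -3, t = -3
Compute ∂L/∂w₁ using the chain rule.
∂L/∂w₁ = 0

Forward pass:
z = w₁x = -3×5 = -15
h = ReLU(-15) = 0
y = w₂h = -3×0 = 0

Backward pass:
∂L/∂y = 2(y - t) = 2(0 - -3) = 6
∂y/∂h = w₂ = -3
∂h/∂z = 0 (ReLU derivative)
∂z/∂w₁ = x = 5

∂L/∂w₁ = 6 × -3 × 0 × 5 = 0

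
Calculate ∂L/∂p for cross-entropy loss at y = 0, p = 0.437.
∂L/∂p = 1.776

∂L/∂p = -y/p + (1-y)/(1-p) = 0 + 1/0.563 = 1.776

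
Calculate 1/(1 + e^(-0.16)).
0.5399

sigmoid(0.16) = 1/(1 + e^(-0.16)) = 1/(1 + 0.8521) = 0.5399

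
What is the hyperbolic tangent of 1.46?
0.8977

tanh(1.46) = (e^(1.46) - e^(-1.46))/(e^(1.46) + e^(-1.46)) = 0.8977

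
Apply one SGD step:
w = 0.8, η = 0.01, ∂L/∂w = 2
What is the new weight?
w_new = 0.78

w_new = w - η·∂L/∂w = 0.8 - 0.01×(2) = 0.8 - (0.02) = 0.78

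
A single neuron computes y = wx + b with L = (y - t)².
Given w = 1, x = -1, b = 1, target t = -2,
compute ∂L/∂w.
∂L/∂w = -4

y = wx + b = (1)(-1) + 1 = 0
∂L/∂y = 2(y - t) = 2(0 - -2) = 4
∂y/∂w = x = -1
∂L/∂w = ∂L/∂y · ∂y/∂w = 4 × -1 = -4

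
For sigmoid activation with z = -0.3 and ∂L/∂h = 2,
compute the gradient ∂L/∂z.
∂L/∂z = 0.4889

σ(-0.3) = 0.4256
σ'(-0.3) = σ(-0.3)(1 - σ(-0.3)) = 0.4256 × 0.5744 = 0.2445
∂L/∂z = ∂L/∂h · σ'(z) = 2 × 0.2445 = 0.4889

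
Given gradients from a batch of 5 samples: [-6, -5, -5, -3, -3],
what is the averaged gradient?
Average gradient = -4.4

Average = (1/5)(-6 + -5 + -5 + -3 + -3) = -22/5 = -4.4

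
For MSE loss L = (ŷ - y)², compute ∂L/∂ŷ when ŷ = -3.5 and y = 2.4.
∂L/∂ŷ = -11.8

∂L/∂ŷ = 2(ŷ - y) = 2(-3.5 - 2.4) = 2(-5.9) = -11.8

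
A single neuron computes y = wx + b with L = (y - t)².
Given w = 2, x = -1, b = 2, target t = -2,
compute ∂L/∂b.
∂L/∂b = 4

y = wx + b = (2)(-1) + 2 = 0
∂L/∂y = 2(y - t) = 2(0 - -2) = 4
∂y/∂b = 1
∂L/∂b = ∂L/∂y · ∂y/∂b = 4 × 1 = 4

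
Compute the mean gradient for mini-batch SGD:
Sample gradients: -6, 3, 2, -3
Average gradient = -1

Average = (1/4)(-6 + 3 + 2 + -3) = -4/4 = -1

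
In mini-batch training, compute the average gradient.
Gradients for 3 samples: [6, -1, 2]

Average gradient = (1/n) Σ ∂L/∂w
Average gradient = 2.333

Average = (1/3)(6 + -1 + 2) = 7/3 = 2.333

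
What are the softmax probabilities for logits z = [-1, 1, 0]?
p = [0.09, 0.6652, 0.2447]

exp(z) = [0.3679, 2.718, 1]
Sum = 4.086
p = [0.09, 0.6652, 0.2447]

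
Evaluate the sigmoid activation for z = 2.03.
0.8839

sigmoid(2.03) = 1/(1 + e^(-2.03)) = 1/(1 + 0.1313) = 0.8839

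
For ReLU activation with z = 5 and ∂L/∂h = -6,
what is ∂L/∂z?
∂L/∂z = -6

h = ReLU(5) = 5
Since z > 0: ∂h/∂z = 1
∂L/∂z = ∂L/∂h · ∂h/∂z = -6 × 1 = -6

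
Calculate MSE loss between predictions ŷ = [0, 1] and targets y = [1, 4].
MSE = 5

MSE = (1/2)((0-1)² + (1-4)²) = (1/2)(1 + 9) = 5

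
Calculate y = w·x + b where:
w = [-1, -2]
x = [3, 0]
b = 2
y = -1

y = (-1)(3) + (-2)(0) + 2 = -1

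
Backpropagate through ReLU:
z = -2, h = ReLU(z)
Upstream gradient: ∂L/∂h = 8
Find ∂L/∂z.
∂L/∂z = 0

h = ReLU(-2) = 0
Since z < 0: ∂h/∂z = 0
∂L/∂z = ∂L/∂h · ∂h/∂z = 8 × 0 = 0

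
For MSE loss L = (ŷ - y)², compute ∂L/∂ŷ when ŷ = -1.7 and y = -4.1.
∂L/∂ŷ = 4.8

∂L/∂ŷ = 2(ŷ - y) = 2(-1.7 - -4.1) = 2(2.4) = 4.8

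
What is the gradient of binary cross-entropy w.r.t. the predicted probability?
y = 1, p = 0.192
∂L/∂p = -5.208

∂L/∂p = -y/p + (1-y)/(1-p) = -1/0.192 + 0 = -5.208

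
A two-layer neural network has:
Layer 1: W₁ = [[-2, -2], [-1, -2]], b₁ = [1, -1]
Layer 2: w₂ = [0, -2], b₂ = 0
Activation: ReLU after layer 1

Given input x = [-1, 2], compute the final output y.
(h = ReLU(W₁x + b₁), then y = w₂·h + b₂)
y = 0

Layer 1 pre-activation: z₁ = [-1, -4]
After ReLU: h = [0, 0]
Layer 2 output: y = 0×0 + -2×0 + 0 = 0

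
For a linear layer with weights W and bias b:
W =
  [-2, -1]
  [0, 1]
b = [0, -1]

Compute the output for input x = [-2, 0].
y = [4, -1]

Wx = [-2×-2 + -1×0, 0×-2 + 1×0]
   = [4, 0]
y = Wx + b = [4 + 0, 0 + -1] = [4, -1]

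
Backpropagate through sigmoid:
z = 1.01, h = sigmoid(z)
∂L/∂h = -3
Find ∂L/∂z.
∂L/∂z = -0.5871

σ(1.01) = 0.733
σ'(1.01) = σ(1.01)(1 - σ(1.01)) = 0.733 × 0.267 = 0.1957
∂L/∂z = ∂L/∂h · σ'(z) = -3 × 0.1957 = -0.5871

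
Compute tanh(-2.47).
-0.9858

tanh(-2.47) = (e^(-2.47) - e^(2.47))/(e^(-2.47) + e^(2.47)) = -0.9858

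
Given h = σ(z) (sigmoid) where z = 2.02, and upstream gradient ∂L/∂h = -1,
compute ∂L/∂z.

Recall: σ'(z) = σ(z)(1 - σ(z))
∂L/∂z = -0.1034

σ(2.02) = 0.8829
σ'(2.02) = σ(2.02)(1 - σ(2.02)) = 0.8829 × 0.1171 = 0.1034
∂L/∂z = ∂L/∂h · σ'(z) = -1 × 0.1034 = -0.1034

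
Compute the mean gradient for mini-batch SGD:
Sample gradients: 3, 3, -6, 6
Average gradient = 1.5

Average = (1/4)(3 + 3 + -6 + 6) = 6/4 = 1.5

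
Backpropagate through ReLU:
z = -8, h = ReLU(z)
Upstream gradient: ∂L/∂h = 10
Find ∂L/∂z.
∂L/∂z = 0

h = ReLU(-8) = 0
Since z < 0: ∂h/∂z = 0
∂L/∂z = ∂L/∂h · ∂h/∂z = 10 × 0 = 0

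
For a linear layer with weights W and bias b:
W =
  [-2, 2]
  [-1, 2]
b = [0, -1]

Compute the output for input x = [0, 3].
y = [6, 5]

Wx = [-2×0 + 2×3, -1×0 + 2×3]
   = [6, 6]
y = Wx + b = [6 + 0, 6 + -1] = [6, 5]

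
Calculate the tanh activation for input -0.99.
-0.7574

tanh(-0.99) = (e^(-0.99) - e^(0.99))/(e^(-0.99) + e^(0.99)) = -0.7574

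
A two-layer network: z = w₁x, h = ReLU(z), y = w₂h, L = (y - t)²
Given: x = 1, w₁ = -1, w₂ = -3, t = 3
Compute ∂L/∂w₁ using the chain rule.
∂L/∂w₁ = 0

Forward pass:
z = w₁x = -1×1 = -1
h = ReLU(-1) = 0
y = w₂h = -3×0 = 0

Backward pass:
∂L/∂y = 2(y - t) = 2(0 - 3) = -6
∂y/∂h = w₂ = -3
∂h/∂z = 0 (ReLU derivative)
∂z/∂w₁ = x = 1

∂L/∂w₁ = -6 × -3 × 0 × 1 = 0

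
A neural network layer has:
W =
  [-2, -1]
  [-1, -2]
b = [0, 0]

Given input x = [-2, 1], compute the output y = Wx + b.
y = [3, 0]

Wx = [-2×-2 + -1×1, -1×-2 + -2×1]
   = [3, 0]
y = Wx + b = [3 + 0, 0 + 0] = [3, 0]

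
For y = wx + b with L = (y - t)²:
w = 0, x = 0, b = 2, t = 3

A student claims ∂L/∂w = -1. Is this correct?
Incorrect

y = (0)(0) + 2 = 2
∂L/∂y = 2(y - t) = 2(2 - 3) = -2
∂y/∂w = x = 0
∂L/∂w = -2 × 0 = 0

Claimed value: -1
Incorrect: The correct gradient is 0.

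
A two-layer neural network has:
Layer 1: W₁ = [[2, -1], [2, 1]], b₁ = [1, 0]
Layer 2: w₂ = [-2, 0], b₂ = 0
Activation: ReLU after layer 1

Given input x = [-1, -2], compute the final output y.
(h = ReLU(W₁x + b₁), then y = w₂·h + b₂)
y = -2

Layer 1 pre-activation: z₁ = [1, -4]
After ReLU: h = [1, 0]
Layer 2 output: y = -2×1 + 0×0 + 0 = -2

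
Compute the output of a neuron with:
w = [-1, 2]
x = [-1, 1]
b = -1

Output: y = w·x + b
y = 2

y = (-1)(-1) + (2)(1) + -1 = 2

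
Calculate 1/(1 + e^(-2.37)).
0.9145

sigmoid(2.37) = 1/(1 + e^(-2.37)) = 1/(1 + 0.09348) = 0.9145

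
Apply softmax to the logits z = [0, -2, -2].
p = [0.787, 0.1065, 0.1065]

exp(z) = [1, 0.1353, 0.1353]
Sum = 1.271
p = [0.787, 0.1065, 0.1065]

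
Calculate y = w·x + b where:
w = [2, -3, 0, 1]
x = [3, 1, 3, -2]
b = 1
y = 2

y = (2)(3) + (-3)(1) + (0)(3) + (1)(-2) + 1 = 2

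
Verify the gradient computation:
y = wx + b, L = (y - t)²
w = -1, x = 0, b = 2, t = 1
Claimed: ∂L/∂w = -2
Incorrect

y = (-1)(0) + 2 = 2
∂L/∂y = 2(y - t) = 2(2 - 1) = 2
∂y/∂w = x = 0
∂L/∂w = 2 × 0 = 0

Claimed value: -2
Incorrect: The correct gradient is 0.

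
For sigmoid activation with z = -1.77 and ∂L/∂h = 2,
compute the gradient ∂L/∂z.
∂L/∂z = 0.2487

σ(-1.77) = 0.1455
σ'(-1.77) = σ(-1.77)(1 - σ(-1.77)) = 0.1455 × 0.8545 = 0.1244
∂L/∂z = ∂L/∂h · σ'(z) = 2 × 0.1244 = 0.2487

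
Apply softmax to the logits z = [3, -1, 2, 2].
p = [0.5701, 0.0104, 0.2097, 0.2097]

exp(z) = [20.09, 0.3679, 7.389, 7.389]
Sum = 35.23
p = [0.5701, 0.0104, 0.2097, 0.2097]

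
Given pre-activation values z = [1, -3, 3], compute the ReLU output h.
h = [1, 0, 3]

ReLU applied element-wise: max(0,1)=1, max(0,-3)=0, max(0,3)=3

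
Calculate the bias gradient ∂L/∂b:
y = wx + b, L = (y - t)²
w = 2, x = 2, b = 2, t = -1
∂L/∂b = 14

y = wx + b = (2)(2) + 2 = 6
∂L/∂y = 2(y - t) = 2(6 - -1) = 14
∂y/∂b = 1
∂L/∂b = ∂L/∂y · ∂y/∂b = 14 × 1 = 14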